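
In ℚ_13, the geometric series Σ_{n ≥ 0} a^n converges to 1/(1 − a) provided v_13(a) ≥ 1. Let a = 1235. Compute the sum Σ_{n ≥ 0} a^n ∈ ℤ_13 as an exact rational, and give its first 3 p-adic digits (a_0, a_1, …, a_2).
Σ a^n = 1/(1 − a) = -1/1234;  first 3 digits = (1, 4, 10)

v_13(a) = 1 ≥ 1, so the series converges in ℤ_13 to 1/(1 − a) = 1/(1 − 1235) = -1/1234. Expand this rational in ℤ_13: compute digits iteratively via d_i = x_i mod 13, x_{i+1} = (x_i − d_i)/13. The first 3 digits are (1, 4, 10).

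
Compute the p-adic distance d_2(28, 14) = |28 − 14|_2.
d_2(28, 14) = 1/2

Step 1 — x − y = 28 − 14 = 14. Step 2 — v_2(14) = 1 (factor: 14 = (2^1 · 7); the sign does not affect v_p). Step 3 — |x − y|_2 = 2^{-1} = 1/2.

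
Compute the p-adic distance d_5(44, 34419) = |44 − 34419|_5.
d_5(44, 34419) = 1/3125

Step 1 — x − y = 44 − 34419 = -34375. Step 2 — v_5(-34375) = 5 (factor: -34375 = −(5^5 · 11); the sign does not affect v_p). Step 3 — |x − y|_5 = 5^{-5} = 1/3125.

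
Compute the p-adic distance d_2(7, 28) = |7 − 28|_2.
d_2(7, 28) = 1

Step 1 — x − y = 7 − 28 = -21. Step 2 — v_2(-21) = 0 (factor: -21 = −(2^0 · 21); the sign does not affect v_p). Step 3 — |x − y|_2 = 2^{0} = 1.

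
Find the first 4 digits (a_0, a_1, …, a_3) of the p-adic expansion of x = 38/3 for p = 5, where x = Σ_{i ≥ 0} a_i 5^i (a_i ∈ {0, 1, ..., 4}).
(a_0, …, a_3) = (1, 4, 3, 1)

v_5(38/3) = 0 (numerator and denominator both coprime to 5), so x ∈ ℤ_5^×. Compute digits iteratively via a_i = x_i mod 5, x_{i+1} = (x_i − a_i)/5, with x_0 = x:
  x_0 = 38/3;  a_0 = 1;  x_1 = (x_0 − 1)/5 = 7/3
  x_1 = 7/3;  a_1 = 4;  x_2 = (x_1 − 4)/5 = -1/3
  x_2 = -1/3;  a_2 = 3;  x_3 = (x_2 − 3)/5 = -2/3
  x_3 = -2/3;  a_3 = 1;  x_4 = (x_3 − 1)/5 = -1/3
Digits: (1, 4, 3, 1).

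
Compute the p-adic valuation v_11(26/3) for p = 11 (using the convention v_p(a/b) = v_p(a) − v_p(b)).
v_11(26/3) = 0

Factor powers of 11 from the numerator and denominator of the reduced fraction: 26 = 11^0 · 26 and 3 = 11^0 · 3. Apply v_p(a/b) = v_p(a) − v_p(b): v_11(26/3) = 0 − 0 = 0.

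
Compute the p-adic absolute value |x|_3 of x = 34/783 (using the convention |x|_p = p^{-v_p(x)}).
|34/783|_3 = 27

Step 1 — compute v_3(x) by factoring powers of 3 out of the numerator and denominator: v_3(34/783) = -3. Step 2 — apply |x|_p = p^{-v_p(x)} = 3^{3} = 27.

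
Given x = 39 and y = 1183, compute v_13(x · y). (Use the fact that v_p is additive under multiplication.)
v_13(46137) = 3

v_p(x) = 1 (factor: 39 = 13^1 · 3); v_p(y) = 2 (factor: 1183 = 13^2 · 7). Additivity: v_p(xy) = v_p(x) + v_p(y) = 1 + 2 = 3. (Direct check: xy = 46137 = 13^3 · (21).)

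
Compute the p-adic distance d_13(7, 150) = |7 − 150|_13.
d_13(7, 150) = 1/13

Step 1 — x − y = 7 − 150 = -143. Step 2 — v_13(-143) = 1 (factor: -143 = −(13^1 · 11); the sign does not affect v_p). Step 3 — |x − y|_13 = 13^{-1} = 1/13.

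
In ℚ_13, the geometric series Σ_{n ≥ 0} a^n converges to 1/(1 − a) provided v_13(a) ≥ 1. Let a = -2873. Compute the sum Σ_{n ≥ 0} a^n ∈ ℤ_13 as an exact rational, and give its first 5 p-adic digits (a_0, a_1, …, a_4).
Σ a^n = 1/(1 − a) = 1/2874;  first 5 digits = (1, 0, 9, 11, 2)

v_13(a) = 2 ≥ 1, so the series converges in ℤ_13 to 1/(1 − a) = 1/(1 − (-2873)) = 1/2874. Expand this rational in ℤ_13: compute digits iteratively via d_i = x_i mod 13, x_{i+1} = (x_i − d_i)/13. The first 5 digits are (1, 0, 9, 11, 2).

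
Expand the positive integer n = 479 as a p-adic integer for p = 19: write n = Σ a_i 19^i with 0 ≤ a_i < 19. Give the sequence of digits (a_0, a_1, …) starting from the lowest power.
(a_0, a_1, …) = (4, 6, 1)

Repeated division by 19 gives the digits low-to-high: 479 = 4 + 6·19^1 + 1·19^2. Digit sequence: (4, 6, 1).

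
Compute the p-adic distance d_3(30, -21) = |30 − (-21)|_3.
d_3(30, -21) = 1/3

Step 1 — x − y = 30 − (-21) = 51. Step 2 — v_3(51) = 1 (factor: 51 = (3^1 · 17); the sign does not affect v_p). Step 3 — |x − y|_3 = 3^{-1} = 1/3.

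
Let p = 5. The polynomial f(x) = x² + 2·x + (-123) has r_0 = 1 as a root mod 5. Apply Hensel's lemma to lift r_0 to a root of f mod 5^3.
r_2 = 56 (mod 125)

Hensel: r_{i+1} = r_i − f(r_i)·(f′(r_i))^{-1} mod 5^{i+2}, f′(x) = 2x + 2. Iterate:
  r_0 = 1 (mod 5)
  r_1 = 6 (mod 25)
  r_2 = 56 (mod 125)
Final: r = 56 satisfies f(r) ≡ 0 mod 5^3.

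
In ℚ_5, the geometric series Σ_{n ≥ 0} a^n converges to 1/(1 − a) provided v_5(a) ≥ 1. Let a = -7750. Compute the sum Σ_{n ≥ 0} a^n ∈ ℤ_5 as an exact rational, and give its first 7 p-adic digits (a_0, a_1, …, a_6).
Σ a^n = 1/(1 − a) = 1/7751;  first 7 digits = (1, 0, 0, 3, 2, 2, 3)

v_5(a) = 3 ≥ 1, so the series converges in ℤ_5 to 1/(1 − a) = 1/(1 − (-7750)) = 1/7751. Expand this rational in ℤ_5: compute digits iteratively via d_i = x_i mod 5, x_{i+1} = (x_i − d_i)/5. The first 7 digits are (1, 0, 0, 3, 2, 2, 3).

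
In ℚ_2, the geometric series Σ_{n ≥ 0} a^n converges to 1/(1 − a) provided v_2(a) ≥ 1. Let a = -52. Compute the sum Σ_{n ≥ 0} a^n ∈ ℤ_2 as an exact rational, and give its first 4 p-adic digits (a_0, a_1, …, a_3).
Σ a^n = 1/(1 − a) = 1/53;  first 4 digits = (1, 0, 1, 1)

v_2(a) = 2 ≥ 1, so the series converges in ℤ_2 to 1/(1 − a) = 1/(1 − (-52)) = 1/53. Expand this rational in ℤ_2: compute digits iteratively via d_i = x_i mod 2, x_{i+1} = (x_i − d_i)/2. The first 4 digits are (1, 0, 1, 1).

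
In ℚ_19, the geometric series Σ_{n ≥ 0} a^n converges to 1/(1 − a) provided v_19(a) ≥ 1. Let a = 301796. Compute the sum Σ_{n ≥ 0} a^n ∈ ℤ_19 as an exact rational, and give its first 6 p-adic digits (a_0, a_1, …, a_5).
Σ a^n = 1/(1 − a) = -1/301795;  first 6 digits = (1, 0, 0, 6, 2, 0)

v_19(a) = 3 ≥ 1, so the series converges in ℤ_19 to 1/(1 − a) = 1/(1 − 301796) = -1/301795. Expand this rational in ℤ_19: compute digits iteratively via d_i = x_i mod 19, x_{i+1} = (x_i − d_i)/19. The first 6 digits are (1, 0, 0, 6, 2, 0).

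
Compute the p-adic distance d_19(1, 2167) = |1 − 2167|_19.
d_19(1, 2167) = 1/361

Step 1 — x − y = 1 − 2167 = -2166. Step 2 — v_19(-2166) = 2 (factor: -2166 = −(19^2 · 6); the sign does not affect v_p). Step 3 — |x − y|_19 = 19^{-2} = 1/361.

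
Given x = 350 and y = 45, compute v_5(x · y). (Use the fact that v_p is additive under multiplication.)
v_5(15750) = 3

v_p(x) = 2 (factor: 350 = 5^2 · 14); v_p(y) = 1 (factor: 45 = 5^1 · 9). Additivity: v_p(xy) = v_p(x) + v_p(y) = 2 + 1 = 3. (Direct check: xy = 15750 = 5^3 · (126).)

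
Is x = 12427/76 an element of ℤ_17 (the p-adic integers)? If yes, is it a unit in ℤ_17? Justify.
x ∈ ℤ_17 but not a unit; v_17(x) = 2 > 0

ℤ_17 = {x ∈ ℚ_17 : v_17(x) ≥ 0} and ℤ_17^× = {x ∈ ℤ_17 : v_17(x) = 0}. Here v_17(12427/76) = v_17(num) − v_17(den) = 2; compare against these criteria.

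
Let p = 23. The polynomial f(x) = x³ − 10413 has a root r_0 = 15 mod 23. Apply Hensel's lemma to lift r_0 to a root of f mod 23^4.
r_3 = 35412 (mod 279841)

Hensel: r_{i+1} = r_i − f(r_i)/f′(r_i) mod 23^{i+2}, where f′(x) = 3x². Iterate:
  r_0 = 15 (mod 23)
  r_1 = 498 (mod 529)
  r_2 = 11078 (mod 12167)
  r_3 = 35412 (mod 279841)
Final: r = 35412 with f(r) ≡ 0 mod 23^4.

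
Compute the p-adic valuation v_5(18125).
v_5(18125) = 4

v_5(n) is the largest exponent k such that 5^k divides n. Factor out: 18125 = 5^4 · 29. (Sign doesn't affect v_p.) So v_5(18125) = 4.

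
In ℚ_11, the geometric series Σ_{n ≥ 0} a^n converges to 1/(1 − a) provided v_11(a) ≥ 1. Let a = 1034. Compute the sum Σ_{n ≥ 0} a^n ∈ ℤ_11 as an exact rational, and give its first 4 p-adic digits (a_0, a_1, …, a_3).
Σ a^n = 1/(1 − a) = -1/1033;  first 4 digits = (1, 6, 0, 8)

v_11(a) = 1 ≥ 1, so the series converges in ℤ_11 to 1/(1 − a) = 1/(1 − 1034) = -1/1033. Expand this rational in ℤ_11: compute digits iteratively via d_i = x_i mod 11, x_{i+1} = (x_i − d_i)/11. The first 4 digits are (1, 6, 0, 8).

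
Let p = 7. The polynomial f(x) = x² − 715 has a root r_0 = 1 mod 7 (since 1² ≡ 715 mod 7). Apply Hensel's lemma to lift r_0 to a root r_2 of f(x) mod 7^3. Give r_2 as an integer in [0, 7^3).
r_2 = 260 (mod 343)

Hensel's recurrence: r_{i+1} = r_i − f(r_i)·(f′(r_i))^{-1} mod 7^{i+2}, with f′(x) = 2x. Iterate:
  r_0 = 1 (mod 7)
  r_1 = 15 (mod 49)
  r_2 = 260 (mod 343)
Final: r_2 = 260, and one checks f(r_2) ≡ 0 mod 7^3.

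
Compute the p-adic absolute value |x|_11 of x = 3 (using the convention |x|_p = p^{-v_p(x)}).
|3|_11 = 1

Step 1 — compute v_11(x) by factoring powers of 11 out of the numerator and denominator: v_11(3) = 0. Step 2 — apply |x|_p = p^{-v_p(x)} = 11^{0} = 1.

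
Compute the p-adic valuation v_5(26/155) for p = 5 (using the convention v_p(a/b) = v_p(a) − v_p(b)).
v_5(26/155) = -1

Factor powers of 5 from the numerator and denominator of the reduced fraction: 26 = 5^0 · 26 and 155 = 5^1 · 31. Apply v_p(a/b) = v_p(a) − v_p(b): v_5(26/155) = 0 − 1 = -1.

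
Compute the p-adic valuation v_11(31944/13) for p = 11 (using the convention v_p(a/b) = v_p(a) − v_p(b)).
v_11(31944/13) = 3

Factor powers of 11 from the numerator and denominator of the reduced fraction: 31944 = 11^3 · 24 and 13 = 11^0 · 13. Apply v_p(a/b) = v_p(a) − v_p(b): v_11(31944/13) = 3 − 0 = 3.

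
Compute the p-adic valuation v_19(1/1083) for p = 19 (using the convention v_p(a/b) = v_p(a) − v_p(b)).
v_19(1/1083) = -2

Factor powers of 19 from the numerator and denominator of the reduced fraction: 1 = 19^0 · 1 and 1083 = 19^2 · 3. Apply v_p(a/b) = v_p(a) − v_p(b): v_19(1/1083) = 0 − 2 = -2.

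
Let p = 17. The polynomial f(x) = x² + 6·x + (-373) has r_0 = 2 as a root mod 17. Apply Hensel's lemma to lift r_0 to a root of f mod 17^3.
r_2 = 3708 (mod 4913)

Hensel: r_{i+1} = r_i − f(r_i)·(f′(r_i))^{-1} mod 17^{i+2}, f′(x) = 2x + 6. Iterate:
  r_0 = 2 (mod 17)
  r_1 = 240 (mod 289)
  r_2 = 3708 (mod 4913)
Final: r = 3708 satisfies f(r) ≡ 0 mod 17^3.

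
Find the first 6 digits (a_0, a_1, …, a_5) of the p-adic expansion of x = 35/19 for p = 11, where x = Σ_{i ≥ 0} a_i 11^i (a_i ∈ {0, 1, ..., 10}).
(a_0, …, a_5) = (3, 8, 1, 1, 8, 1)

v_11(35/19) = 0 (numerator and denominator both coprime to 11), so x ∈ ℤ_11^×. Compute digits iteratively via a_i = x_i mod 11, x_{i+1} = (x_i − a_i)/11, with x_0 = x:
  x_0 = 35/19;  a_0 = 3;  x_1 = (x_0 − 3)/11 = -2/19
  x_1 = -2/19;  a_1 = 8;  x_2 = (x_1 − 8)/11 = -14/19
  x_2 = -14/19;  a_2 = 1;  x_3 = (x_2 − 1)/11 = -3/19
  x_3 = -3/19;  a_3 = 1;  x_4 = (x_3 − 1)/11 = -2/19
  x_4 = -2/19;  a_4 = 8;  x_5 = (x_4 − 8)/11 = -14/19
  x_5 = -14/19;  a_5 = 1;  x_6 = (x_5 − 1)/11 = -3/19
Digits: (3, 8, 1, 1, 8, 1).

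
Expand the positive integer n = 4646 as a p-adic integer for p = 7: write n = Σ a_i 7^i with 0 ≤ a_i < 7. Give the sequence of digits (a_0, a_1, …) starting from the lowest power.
(a_0, a_1, …) = (5, 5, 3, 6, 1)

Repeated division by 7 gives the digits low-to-high: 4646 = 5 + 5·7^1 + 3·7^2 + 6·7^3 + 1·7^4. Digit sequence: (5, 5, 3, 6, 1).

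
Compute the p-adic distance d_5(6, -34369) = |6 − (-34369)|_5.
d_5(6, -34369) = 1/3125

Step 1 — x − y = 6 − (-34369) = 34375. Step 2 — v_5(34375) = 5 (factor: 34375 = (5^5 · 11); the sign does not affect v_p). Step 3 — |x − y|_5 = 5^{-5} = 1/3125.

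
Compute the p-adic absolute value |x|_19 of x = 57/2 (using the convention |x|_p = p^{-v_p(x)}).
|57/2|_19 = 1/19

Step 1 — compute v_19(x) by factoring powers of 19 out of the numerator and denominator: v_19(57/2) = 1. Step 2 — apply |x|_p = p^{-v_p(x)} = 19^{-1} = 1/19.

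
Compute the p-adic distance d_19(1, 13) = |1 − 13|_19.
d_19(1, 13) = 1

Step 1 — x − y = 1 − 13 = -12. Step 2 — v_19(-12) = 0 (factor: -12 = −(19^0 · 12); the sign does not affect v_p). Step 3 — |x − y|_19 = 19^{0} = 1.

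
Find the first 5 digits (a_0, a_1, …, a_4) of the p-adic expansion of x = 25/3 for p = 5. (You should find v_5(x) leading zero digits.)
(a_0, …, a_4) = (0, 0, 2, 3, 1)

v_5(25/3) = 2, so a_0 = ... = a_1 = 0. Factor out: x = 5^2 · u with u = 1/3 a unit in ℤ_5. Expand u iteratively via a_{v+i} = u_i mod 5, u_{i+1} = (u_i − a_{v+i})/5:
  u_0 = 1/3;  a_2 = 2;  u_1 = (u_0 − 2)/5 = -1/3
  u_1 = -1/3;  a_3 = 3;  u_2 = (u_1 − 3)/5 = -2/3
  u_2 = -2/3;  a_4 = 1;  u_3 = (u_2 − 1)/5 = -1/3
Digits: (0, 0, 2, 3, 1).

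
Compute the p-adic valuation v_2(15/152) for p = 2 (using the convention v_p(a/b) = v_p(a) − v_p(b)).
v_2(15/152) = -3

Factor powers of 2 from the numerator and denominator of the reduced fraction: 15 = 2^0 · 15 and 152 = 2^3 · 19. Apply v_p(a/b) = v_p(a) − v_p(b): v_2(15/152) = 0 − 3 = -3.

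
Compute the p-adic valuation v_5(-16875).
v_5(-16875) = 4

v_5(n) is the largest exponent k such that 5^k divides n. Factor out: -16875 = -5^4 · 27. (Sign doesn't affect v_p.) So v_5(-16875) = 4.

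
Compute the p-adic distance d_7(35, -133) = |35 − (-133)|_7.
d_7(35, -133) = 1/7

Step 1 — x − y = 35 − (-133) = 168. Step 2 — v_7(168) = 1 (factor: 168 = (7^1 · 24); the sign does not affect v_p). Step 3 — |x − y|_7 = 7^{-1} = 1/7.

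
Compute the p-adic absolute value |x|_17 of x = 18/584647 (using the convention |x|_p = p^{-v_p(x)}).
|18/584647|_17 = 83521

Step 1 — compute v_17(x) by factoring powers of 17 out of the numerator and denominator: v_17(18/584647) = -4. Step 2 — apply |x|_p = p^{-v_p(x)} = 17^{4} = 83521.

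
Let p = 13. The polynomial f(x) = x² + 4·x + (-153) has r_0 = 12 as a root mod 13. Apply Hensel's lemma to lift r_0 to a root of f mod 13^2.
r_1 = 77 (mod 169)

Hensel: r_{i+1} = r_i − f(r_i)·(f′(r_i))^{-1} mod 13^{i+2}, f′(x) = 2x + 4. Iterate:
  r_0 = 12 (mod 13)
  r_1 = 77 (mod 169)
Final: r = 77 satisfies f(r) ≡ 0 mod 13^2.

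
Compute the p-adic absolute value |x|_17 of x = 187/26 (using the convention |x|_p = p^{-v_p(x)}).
|187/26|_17 = 1/17

Step 1 — compute v_17(x) by factoring powers of 17 out of the numerator and denominator: v_17(187/26) = 1. Step 2 — apply |x|_p = p^{-v_p(x)} = 17^{-1} = 1/17.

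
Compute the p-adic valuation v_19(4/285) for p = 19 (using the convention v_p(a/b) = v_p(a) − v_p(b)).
v_19(4/285) = -1

Factor powers of 19 from the numerator and denominator of the reduced fraction: 4 = 19^0 · 4 and 285 = 19^1 · 15. Apply v_p(a/b) = v_p(a) − v_p(b): v_19(4/285) = 0 − 1 = -1.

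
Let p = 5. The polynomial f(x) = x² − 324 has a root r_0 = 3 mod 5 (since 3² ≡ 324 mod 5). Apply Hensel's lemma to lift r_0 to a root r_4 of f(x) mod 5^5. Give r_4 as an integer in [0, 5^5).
r_4 = 18 (mod 3125)

Hensel's recurrence: r_{i+1} = r_i − f(r_i)·(f′(r_i))^{-1} mod 5^{i+2}, with f′(x) = 2x. Iterate:
  r_0 = 3 (mod 5)
  r_1 = 18 (mod 25)
  r_2 = 18 (mod 125)
  r_3 = 18 (mod 625)
  r_4 = 18 (mod 3125)
Final: r_4 = 18, and one checks f(r_4) ≡ 0 mod 5^5.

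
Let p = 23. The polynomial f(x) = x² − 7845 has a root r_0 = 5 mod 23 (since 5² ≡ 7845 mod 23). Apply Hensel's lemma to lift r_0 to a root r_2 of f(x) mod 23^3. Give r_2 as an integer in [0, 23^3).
r_2 = 2903 (mod 12167)

Hensel's recurrence: r_{i+1} = r_i − f(r_i)·(f′(r_i))^{-1} mod 23^{i+2}, with f′(x) = 2x. Iterate:
  r_0 = 5 (mod 23)
  r_1 = 258 (mod 529)
  r_2 = 2903 (mod 12167)
Final: r_2 = 2903, and one checks f(r_2) ≡ 0 mod 23^3.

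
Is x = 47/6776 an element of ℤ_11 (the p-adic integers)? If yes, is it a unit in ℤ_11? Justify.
x ∉ ℤ_11 (v_11(x) = -2 < 0)

ℤ_11 = {x ∈ ℚ_11 : v_11(x) ≥ 0} and ℤ_11^× = {x ∈ ℤ_11 : v_11(x) = 0}. Here v_11(47/6776) = v_11(num) − v_11(den) = -2; compare against these criteria.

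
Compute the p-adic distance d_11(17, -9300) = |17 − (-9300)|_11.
d_11(17, -9300) = 1/1331

Step 1 — x − y = 17 − (-9300) = 9317. Step 2 — v_11(9317) = 3 (factor: 9317 = (11^3 · 7); the sign does not affect v_p). Step 3 — |x − y|_11 = 11^{-3} = 1/1331.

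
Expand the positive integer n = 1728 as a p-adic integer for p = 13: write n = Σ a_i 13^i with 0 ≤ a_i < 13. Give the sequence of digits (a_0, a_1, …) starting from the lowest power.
(a_0, a_1, …) = (12, 2, 10)

Repeated division by 13 gives the digits low-to-high: 1728 = 12 + 2·13^1 + 10·13^2. Digit sequence: (12, 2, 10).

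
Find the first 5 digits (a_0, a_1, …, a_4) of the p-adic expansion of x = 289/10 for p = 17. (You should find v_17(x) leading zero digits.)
(a_0, …, a_4) = (0, 0, 12, 1, 5)

v_17(289/10) = 2, so a_0 = ... = a_1 = 0. Factor out: x = 17^2 · u with u = 1/10 a unit in ℤ_17. Expand u iteratively via a_{v+i} = u_i mod 17, u_{i+1} = (u_i − a_{v+i})/17:
  u_0 = 1/10;  a_2 = 12;  u_1 = (u_0 − 12)/17 = -7/10
  u_1 = -7/10;  a_3 = 1;  u_2 = (u_1 − 1)/17 = -1/10
  u_2 = -1/10;  a_4 = 5;  u_3 = (u_2 − 5)/17 = -3/10
Digits: (0, 0, 12, 1, 5).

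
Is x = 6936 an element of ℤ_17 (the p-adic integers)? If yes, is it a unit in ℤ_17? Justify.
x ∈ ℤ_17 but not a unit; v_17(x) = 2 > 0

ℤ_17 = {x ∈ ℚ_17 : v_17(x) ≥ 0} and ℤ_17^× = {x ∈ ℤ_17 : v_17(x) = 0}. Here v_17(6936) = v_17(num) − v_17(den) = 2; compare against these criteria.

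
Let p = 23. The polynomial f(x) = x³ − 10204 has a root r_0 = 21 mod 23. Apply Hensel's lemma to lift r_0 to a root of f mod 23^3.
r_2 = 4023 (mod 12167)

Hensel: r_{i+1} = r_i − f(r_i)/f′(r_i) mod 23^{i+2}, where f′(x) = 3x². Iterate:
  r_0 = 21 (mod 23)
  r_1 = 320 (mod 529)
  r_2 = 4023 (mod 12167)
Final: r = 4023 with f(r) ≡ 0 mod 23^3.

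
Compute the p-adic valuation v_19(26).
v_19(26) = 0

v_19(n) is the largest exponent k such that 19^k divides n. Factor out: 26 = 19^0 · 26. (Sign doesn't affect v_p.) So v_19(26) = 0.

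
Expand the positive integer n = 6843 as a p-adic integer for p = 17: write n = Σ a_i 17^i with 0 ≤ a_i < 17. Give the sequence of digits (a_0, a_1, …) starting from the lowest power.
(a_0, a_1, …) = (9, 11, 6, 1)

Repeated division by 17 gives the digits low-to-high: 6843 = 9 + 11·17^1 + 6·17^2 + 1·17^3. Digit sequence: (9, 11, 6, 1).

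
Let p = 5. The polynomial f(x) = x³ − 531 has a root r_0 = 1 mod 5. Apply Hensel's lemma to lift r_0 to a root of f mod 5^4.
r_3 = 286 (mod 625)

Hensel: r_{i+1} = r_i − f(r_i)/f′(r_i) mod 5^{i+2}, where f′(x) = 3x². Iterate:
  r_0 = 1 (mod 5)
  r_1 = 11 (mod 25)
  r_2 = 36 (mod 125)
  r_3 = 286 (mod 625)
Final: r = 286 with f(r) ≡ 0 mod 5^4.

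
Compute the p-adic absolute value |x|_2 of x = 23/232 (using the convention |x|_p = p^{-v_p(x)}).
|23/232|_2 = 8

Step 1 — compute v_2(x) by factoring powers of 2 out of the numerator and denominator: v_2(23/232) = -3. Step 2 — apply |x|_p = p^{-v_p(x)} = 2^{3} = 8.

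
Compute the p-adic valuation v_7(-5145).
v_7(-5145) = 3

v_7(n) is the largest exponent k such that 7^k divides n. Factor out: -5145 = -7^3 · 15. (Sign doesn't affect v_p.) So v_7(-5145) = 3.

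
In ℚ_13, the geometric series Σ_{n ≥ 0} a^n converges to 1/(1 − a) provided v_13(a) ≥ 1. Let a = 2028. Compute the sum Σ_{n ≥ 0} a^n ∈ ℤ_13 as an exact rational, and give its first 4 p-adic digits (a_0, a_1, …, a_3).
Σ a^n = 1/(1 − a) = -1/2027;  first 4 digits = (1, 0, 12, 0)

v_13(a) = 2 ≥ 1, so the series converges in ℤ_13 to 1/(1 − a) = 1/(1 − 2028) = -1/2027. Expand this rational in ℤ_13: compute digits iteratively via d_i = x_i mod 13, x_{i+1} = (x_i − d_i)/13. The first 4 digits are (1, 0, 12, 0).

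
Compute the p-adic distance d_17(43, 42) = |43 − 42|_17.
d_17(43, 42) = 1

Step 1 — x − y = 43 − 42 = 1. Step 2 — v_17(1) = 0 (factor: 1 = (17^0 · 1); the sign does not affect v_p). Step 3 — |x − y|_17 = 17^{0} = 1.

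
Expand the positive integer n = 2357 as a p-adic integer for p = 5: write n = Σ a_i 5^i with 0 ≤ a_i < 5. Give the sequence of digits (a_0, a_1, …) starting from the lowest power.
(a_0, a_1, …) = (2, 1, 4, 3, 3)

Repeated division by 5 gives the digits low-to-high: 2357 = 2 + 1·5^1 + 4·5^2 + 3·5^3 + 3·5^4. Digit sequence: (2, 1, 4, 3, 3).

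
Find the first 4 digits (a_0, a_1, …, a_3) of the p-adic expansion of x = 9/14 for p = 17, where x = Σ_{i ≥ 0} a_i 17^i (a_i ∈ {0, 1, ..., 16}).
(a_0, …, a_3) = (14, 15, 10, 3)

v_17(9/14) = 0 (numerator and denominator both coprime to 17), so x ∈ ℤ_17^×. Compute digits iteratively via a_i = x_i mod 17, x_{i+1} = (x_i − a_i)/17, with x_0 = x:
  x_0 = 9/14;  a_0 = 14;  x_1 = (x_0 − 14)/17 = -11/14
  x_1 = -11/14;  a_1 = 15;  x_2 = (x_1 − 15)/17 = -13/14
  x_2 = -13/14;  a_2 = 10;  x_3 = (x_2 − 10)/17 = -9/14
  x_3 = -9/14;  a_3 = 3;  x_4 = (x_3 − 3)/17 = -3/14
Digits: (14, 15, 10, 3).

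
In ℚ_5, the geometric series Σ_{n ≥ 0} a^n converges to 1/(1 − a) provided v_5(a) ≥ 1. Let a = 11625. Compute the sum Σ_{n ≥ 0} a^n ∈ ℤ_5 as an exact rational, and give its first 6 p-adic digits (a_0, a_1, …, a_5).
Σ a^n = 1/(1 − a) = -1/11624;  first 6 digits = (1, 0, 0, 3, 3, 3)

v_5(a) = 3 ≥ 1, so the series converges in ℤ_5 to 1/(1 − a) = 1/(1 − 11625) = -1/11624. Expand this rational in ℤ_5: compute digits iteratively via d_i = x_i mod 5, x_{i+1} = (x_i − d_i)/5. The first 6 digits are (1, 0, 0, 3, 3, 3).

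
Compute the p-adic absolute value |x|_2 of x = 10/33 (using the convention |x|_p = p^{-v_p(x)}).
|10/33|_2 = 1/2

Step 1 — compute v_2(x) by factoring powers of 2 out of the numerator and denominator: v_2(10/33) = 1. Step 2 — apply |x|_p = p^{-v_p(x)} = 2^{-1} = 1/2.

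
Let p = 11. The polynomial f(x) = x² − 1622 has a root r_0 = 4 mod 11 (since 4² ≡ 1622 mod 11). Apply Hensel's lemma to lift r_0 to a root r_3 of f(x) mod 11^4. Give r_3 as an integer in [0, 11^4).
r_3 = 3018 (mod 14641)

Hensel's recurrence: r_{i+1} = r_i − f(r_i)·(f′(r_i))^{-1} mod 11^{i+2}, with f′(x) = 2x. Iterate:
  r_0 = 4 (mod 11)
  r_1 = 114 (mod 121)
  r_2 = 356 (mod 1331)
  r_3 = 3018 (mod 14641)
Final: r_3 = 3018, and one checks f(r_3) ≡ 0 mod 11^4.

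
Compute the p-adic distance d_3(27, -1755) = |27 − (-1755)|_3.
d_3(27, -1755) = 1/81

Step 1 — x − y = 27 − (-1755) = 1782. Step 2 — v_3(1782) = 4 (factor: 1782 = (3^4 · 22); the sign does not affect v_p). Step 3 — |x − y|_3 = 3^{-4} = 1/81.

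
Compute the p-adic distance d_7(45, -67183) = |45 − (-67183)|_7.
d_7(45, -67183) = 1/16807

Step 1 — x − y = 45 − (-67183) = 67228. Step 2 — v_7(67228) = 5 (factor: 67228 = (7^5 · 4); the sign does not affect v_p). Step 3 — |x − y|_7 = 7^{-5} = 1/16807.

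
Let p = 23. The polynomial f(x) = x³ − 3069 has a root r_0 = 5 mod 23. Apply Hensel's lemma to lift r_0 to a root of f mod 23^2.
r_1 = 143 (mod 529)

Hensel: r_{i+1} = r_i − f(r_i)/f′(r_i) mod 23^{i+2}, where f′(x) = 3x². Iterate:
  r_0 = 5 (mod 23)
  r_1 = 143 (mod 529)
Final: r = 143 with f(r) ≡ 0 mod 23^2.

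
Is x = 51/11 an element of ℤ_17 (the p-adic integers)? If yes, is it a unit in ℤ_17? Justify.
x ∈ ℤ_17 but not a unit; v_17(x) = 1 > 0

ℤ_17 = {x ∈ ℚ_17 : v_17(x) ≥ 0} and ℤ_17^× = {x ∈ ℤ_17 : v_17(x) = 0}. Here v_17(51/11) = v_17(num) − v_17(den) = 1; compare against these criteria.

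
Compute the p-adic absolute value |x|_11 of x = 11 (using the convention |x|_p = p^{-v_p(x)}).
|11|_11 = 1/11

Step 1 — compute v_11(x) by factoring powers of 11 out of the numerator and denominator: v_11(11) = 1. Step 2 — apply |x|_p = p^{-v_p(x)} = 11^{-1} = 1/11.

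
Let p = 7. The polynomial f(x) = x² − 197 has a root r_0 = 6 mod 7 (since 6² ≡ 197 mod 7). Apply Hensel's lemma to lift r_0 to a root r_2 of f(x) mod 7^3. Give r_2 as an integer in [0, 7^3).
r_2 = 244 (mod 343)

Hensel's recurrence: r_{i+1} = r_i − f(r_i)·(f′(r_i))^{-1} mod 7^{i+2}, with f′(x) = 2x. Iterate:
  r_0 = 6 (mod 7)
  r_1 = 48 (mod 49)
  r_2 = 244 (mod 343)
Final: r_2 = 244, and one checks f(r_2) ≡ 0 mod 7^3.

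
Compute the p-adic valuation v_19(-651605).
v_19(-651605) = 4

v_19(n) is the largest exponent k such that 19^k divides n. Factor out: -651605 = -19^4 · 5. (Sign doesn't affect v_p.) So v_19(-651605) = 4.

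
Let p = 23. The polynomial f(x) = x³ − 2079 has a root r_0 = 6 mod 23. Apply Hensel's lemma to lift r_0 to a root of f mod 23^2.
r_1 = 420 (mod 529)

Hensel: r_{i+1} = r_i − f(r_i)/f′(r_i) mod 23^{i+2}, where f′(x) = 3x². Iterate:
  r_0 = 6 (mod 23)
  r_1 = 420 (mod 529)
Final: r = 420 with f(r) ≡ 0 mod 23^2.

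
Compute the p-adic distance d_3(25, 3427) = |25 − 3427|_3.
d_3(25, 3427) = 1/243

Step 1 — x − y = 25 − 3427 = -3402. Step 2 — v_3(-3402) = 5 (factor: -3402 = −(3^5 · 14); the sign does not affect v_p). Step 3 — |x − y|_3 = 3^{-5} = 1/243.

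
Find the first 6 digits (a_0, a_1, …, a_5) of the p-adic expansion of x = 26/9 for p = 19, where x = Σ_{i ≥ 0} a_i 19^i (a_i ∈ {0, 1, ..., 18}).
(a_0, …, a_5) = (5, 2, 2, 2, 2, 2)

v_19(26/9) = 0 (numerator and denominator both coprime to 19), so x ∈ ℤ_19^×. Compute digits iteratively via a_i = x_i mod 19, x_{i+1} = (x_i − a_i)/19, with x_0 = x:
  x_0 = 26/9;  a_0 = 5;  x_1 = (x_0 − 5)/19 = -1/9
  x_1 = -1/9;  a_1 = 2;  x_2 = (x_1 − 2)/19 = -1/9
  x_2 = -1/9;  a_2 = 2;  x_3 = (x_2 − 2)/19 = -1/9
  x_3 = -1/9;  a_3 = 2;  x_4 = (x_3 − 2)/19 = -1/9
  x_4 = -1/9;  a_4 = 2;  x_5 = (x_4 − 2)/19 = -1/9
  x_5 = -1/9;  a_5 = 2;  x_6 = (x_5 − 2)/19 = -1/9
Digits: (5, 2, 2, 2, 2, 2).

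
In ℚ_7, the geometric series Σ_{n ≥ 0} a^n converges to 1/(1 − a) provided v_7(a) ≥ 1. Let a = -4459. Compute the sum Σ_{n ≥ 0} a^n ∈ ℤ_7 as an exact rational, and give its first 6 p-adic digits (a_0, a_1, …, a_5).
Σ a^n = 1/(1 − a) = 1/4460;  first 6 digits = (1, 0, 0, 1, 5, 6)

v_7(a) = 3 ≥ 1, so the series converges in ℤ_7 to 1/(1 − a) = 1/(1 − (-4459)) = 1/4460. Expand this rational in ℤ_7: compute digits iteratively via d_i = x_i mod 7, x_{i+1} = (x_i − d_i)/7. The first 6 digits are (1, 0, 0, 1, 5, 6).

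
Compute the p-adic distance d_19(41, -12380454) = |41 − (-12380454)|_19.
d_19(41, -12380454) = 1/2476099

Step 1 — x − y = 41 − (-12380454) = 12380495. Step 2 — v_19(12380495) = 5 (factor: 12380495 = (19^5 · 5); the sign does not affect v_p). Step 3 — |x − y|_19 = 19^{-5} = 1/2476099.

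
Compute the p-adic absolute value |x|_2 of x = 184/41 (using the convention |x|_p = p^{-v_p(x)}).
|184/41|_2 = 1/8

Step 1 — compute v_2(x) by factoring powers of 2 out of the numerator and denominator: v_2(184/41) = 3. Step 2 — apply |x|_p = p^{-v_p(x)} = 2^{-3} = 1/8.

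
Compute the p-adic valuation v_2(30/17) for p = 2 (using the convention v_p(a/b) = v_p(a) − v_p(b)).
v_2(30/17) = 1

Factor powers of 2 from the numerator and denominator of the reduced fraction: 30 = 2^1 · 15 and 17 = 2^0 · 17. Apply v_p(a/b) = v_p(a) − v_p(b): v_2(30/17) = 1 − 0 = 1.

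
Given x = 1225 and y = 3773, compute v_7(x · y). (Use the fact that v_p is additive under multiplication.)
v_7(4621925) = 5

v_p(x) = 2 (factor: 1225 = 7^2 · 25); v_p(y) = 3 (factor: 3773 = 7^3 · 11). Additivity: v_p(xy) = v_p(x) + v_p(y) = 2 + 3 = 5. (Direct check: xy = 4621925 = 7^5 · (275).)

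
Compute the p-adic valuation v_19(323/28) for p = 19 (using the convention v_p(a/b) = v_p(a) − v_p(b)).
v_19(323/28) = 1

Factor powers of 19 from the numerator and denominator of the reduced fraction: 323 = 19^1 · 17 and 28 = 19^0 · 28. Apply v_p(a/b) = v_p(a) − v_p(b): v_19(323/28) = 1 − 0 = 1.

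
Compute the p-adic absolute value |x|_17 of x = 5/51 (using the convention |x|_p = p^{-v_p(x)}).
|5/51|_17 = 17

Step 1 — compute v_17(x) by factoring powers of 17 out of the numerator and denominator: v_17(5/51) = -1. Step 2 — apply |x|_p = p^{-v_p(x)} = 17^{1} = 17.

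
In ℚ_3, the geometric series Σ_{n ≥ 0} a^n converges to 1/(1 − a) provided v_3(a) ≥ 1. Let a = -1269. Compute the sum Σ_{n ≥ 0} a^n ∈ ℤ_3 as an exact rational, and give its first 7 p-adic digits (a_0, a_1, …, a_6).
Σ a^n = 1/(1 − a) = 1/1270;  first 7 digits = (1, 0, 0, 1, 2, 0, 2)

v_3(a) = 3 ≥ 1, so the series converges in ℤ_3 to 1/(1 − a) = 1/(1 − (-1269)) = 1/1270. Expand this rational in ℤ_3: compute digits iteratively via d_i = x_i mod 3, x_{i+1} = (x_i − d_i)/3. The first 7 digits are (1, 0, 0, 1, 2, 0, 2).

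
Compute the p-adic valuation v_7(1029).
v_7(1029) = 3

v_7(n) is the largest exponent k such that 7^k divides n. Factor out: 1029 = 7^3 · 3. (Sign doesn't affect v_p.) So v_7(1029) = 3.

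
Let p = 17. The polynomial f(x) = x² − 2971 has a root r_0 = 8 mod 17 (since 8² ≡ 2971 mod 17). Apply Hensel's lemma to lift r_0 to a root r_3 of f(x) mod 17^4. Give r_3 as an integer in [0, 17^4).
r_3 = 46231 (mod 83521)

Hensel's recurrence: r_{i+1} = r_i − f(r_i)·(f′(r_i))^{-1} mod 17^{i+2}, with f′(x) = 2x. Iterate:
  r_0 = 8 (mod 17)
  r_1 = 280 (mod 289)
  r_2 = 2014 (mod 4913)
  r_3 = 46231 (mod 83521)
Final: r_3 = 46231, and one checks f(r_3) ≡ 0 mod 17^4.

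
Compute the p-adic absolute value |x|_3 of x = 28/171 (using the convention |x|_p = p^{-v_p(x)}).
|28/171|_3 = 9

Step 1 — compute v_3(x) by factoring powers of 3 out of the numerator and denominator: v_3(28/171) = -2. Step 2 — apply |x|_p = p^{-v_p(x)} = 3^{2} = 9.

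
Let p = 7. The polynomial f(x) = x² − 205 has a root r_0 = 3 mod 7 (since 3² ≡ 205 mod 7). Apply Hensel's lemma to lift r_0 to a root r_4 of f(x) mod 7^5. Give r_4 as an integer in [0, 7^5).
r_4 = 10440 (mod 16807)

Hensel's recurrence: r_{i+1} = r_i − f(r_i)·(f′(r_i))^{-1} mod 7^{i+2}, with f′(x) = 2x. Iterate:
  r_0 = 3 (mod 7)
  r_1 = 3 (mod 49)
  r_2 = 150 (mod 343)
  r_3 = 836 (mod 2401)
  r_4 = 10440 (mod 16807)
Final: r_4 = 10440, and one checks f(r_4) ≡ 0 mod 7^5.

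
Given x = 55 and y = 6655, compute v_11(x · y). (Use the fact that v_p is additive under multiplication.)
v_11(366025) = 4

v_p(x) = 1 (factor: 55 = 11^1 · 5); v_p(y) = 3 (factor: 6655 = 11^3 · 5). Additivity: v_p(xy) = v_p(x) + v_p(y) = 1 + 3 = 4. (Direct check: xy = 366025 = 11^4 · (25).)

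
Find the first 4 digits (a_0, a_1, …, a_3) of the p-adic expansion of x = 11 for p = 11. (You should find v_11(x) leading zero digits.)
(a_0, …, a_3) = (0, 1, 0, 0)

v_11(11) = 1, so a_0 = ... = a_0 = 0. Factor out: x = 11^1 · u with u = 1 a unit in ℤ_11. Expand u iteratively via a_{v+i} = u_i mod 11, u_{i+1} = (u_i − a_{v+i})/11:
  u_0 = 1;  a_1 = 1;  u_1 = (u_0 − 1)/11 = 0
  u_1 = 0;  a_2 = 0;  u_2 = (u_1 − 0)/11 = 0
  u_2 = 0;  a_3 = 0;  u_3 = (u_2 − 0)/11 = 0
Digits: (0, 1, 0, 0).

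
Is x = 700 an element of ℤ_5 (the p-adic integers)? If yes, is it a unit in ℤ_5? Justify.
x ∈ ℤ_5 but not a unit; v_5(x) = 2 > 0

ℤ_5 = {x ∈ ℚ_5 : v_5(x) ≥ 0} and ℤ_5^× = {x ∈ ℤ_5 : v_5(x) = 0}. Here v_5(700) = v_5(num) − v_5(den) = 2; compare against these criteria.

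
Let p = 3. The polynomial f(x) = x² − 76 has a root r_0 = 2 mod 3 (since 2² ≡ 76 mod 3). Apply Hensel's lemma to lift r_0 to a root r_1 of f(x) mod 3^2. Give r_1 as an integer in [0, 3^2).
r_1 = 2 (mod 9)

Hensel's recurrence: r_{i+1} = r_i − f(r_i)·(f′(r_i))^{-1} mod 3^{i+2}, with f′(x) = 2x. Iterate:
  r_0 = 2 (mod 3)
  r_1 = 2 (mod 9)
Final: r_1 = 2, and one checks f(r_1) ≡ 0 mod 3^2.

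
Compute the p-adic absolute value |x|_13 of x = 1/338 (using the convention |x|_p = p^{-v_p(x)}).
|1/338|_13 = 169

Step 1 — compute v_13(x) by factoring powers of 13 out of the numerator and denominator: v_13(1/338) = -2. Step 2 — apply |x|_p = p^{-v_p(x)} = 13^{2} = 169.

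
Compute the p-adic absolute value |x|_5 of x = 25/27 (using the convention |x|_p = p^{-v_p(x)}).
|25/27|_5 = 1/25

Step 1 — compute v_5(x) by factoring powers of 5 out of the numerator and denominator: v_5(25/27) = 2. Step 2 — apply |x|_p = p^{-v_p(x)} = 5^{-2} = 1/25.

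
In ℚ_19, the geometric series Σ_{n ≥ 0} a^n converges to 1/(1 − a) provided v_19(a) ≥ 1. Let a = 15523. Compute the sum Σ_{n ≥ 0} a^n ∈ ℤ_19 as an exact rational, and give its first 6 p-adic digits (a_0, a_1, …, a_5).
Σ a^n = 1/(1 − a) = -1/15522;  first 6 digits = (1, 0, 5, 2, 6, 2)

v_19(a) = 2 ≥ 1, so the series converges in ℤ_19 to 1/(1 − a) = 1/(1 − 15523) = -1/15522. Expand this rational in ℤ_19: compute digits iteratively via d_i = x_i mod 19, x_{i+1} = (x_i − d_i)/19. The first 6 digits are (1, 0, 5, 2, 6, 2).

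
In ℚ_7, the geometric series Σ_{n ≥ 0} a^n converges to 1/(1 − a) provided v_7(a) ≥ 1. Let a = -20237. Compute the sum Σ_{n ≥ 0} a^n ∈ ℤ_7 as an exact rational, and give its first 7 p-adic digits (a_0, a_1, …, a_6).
Σ a^n = 1/(1 − a) = 1/20238;  first 7 digits = (1, 0, 0, 4, 5, 5, 1)

v_7(a) = 3 ≥ 1, so the series converges in ℤ_7 to 1/(1 − a) = 1/(1 − (-20237)) = 1/20238. Expand this rational in ℤ_7: compute digits iteratively via d_i = x_i mod 7, x_{i+1} = (x_i − d_i)/7. The first 7 digits are (1, 0, 0, 4, 5, 5, 1).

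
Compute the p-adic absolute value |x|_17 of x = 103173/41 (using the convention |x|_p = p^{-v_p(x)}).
|103173/41|_17 = 1/4913

Step 1 — compute v_17(x) by factoring powers of 17 out of the numerator and denominator: v_17(103173/41) = 3. Step 2 — apply |x|_p = p^{-v_p(x)} = 17^{-3} = 1/4913.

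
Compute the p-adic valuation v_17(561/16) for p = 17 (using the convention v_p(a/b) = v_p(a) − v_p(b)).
v_17(561/16) = 1

Factor powers of 17 from the numerator and denominator of the reduced fraction: 561 = 17^1 · 33 and 16 = 17^0 · 16. Apply v_p(a/b) = v_p(a) − v_p(b): v_17(561/16) = 1 − 0 = 1.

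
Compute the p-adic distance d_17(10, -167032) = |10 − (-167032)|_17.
d_17(10, -167032) = 1/83521

Step 1 — x − y = 10 − (-167032) = 167042. Step 2 — v_17(167042) = 4 (factor: 167042 = (17^4 · 2); the sign does not affect v_p). Step 3 — |x − y|_17 = 17^{-4} = 1/83521.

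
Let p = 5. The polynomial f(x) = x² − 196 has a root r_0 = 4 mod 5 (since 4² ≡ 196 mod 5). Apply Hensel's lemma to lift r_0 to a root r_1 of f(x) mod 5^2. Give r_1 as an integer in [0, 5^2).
r_1 = 14 (mod 25)

Hensel's recurrence: r_{i+1} = r_i − f(r_i)·(f′(r_i))^{-1} mod 5^{i+2}, with f′(x) = 2x. Iterate:
  r_0 = 4 (mod 5)
  r_1 = 14 (mod 25)
Final: r_1 = 14, and one checks f(r_1) ≡ 0 mod 5^2.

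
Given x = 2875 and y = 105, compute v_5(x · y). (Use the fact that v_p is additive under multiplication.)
v_5(301875) = 4

v_p(x) = 3 (factor: 2875 = 5^3 · 23); v_p(y) = 1 (factor: 105 = 5^1 · 21). Additivity: v_p(xy) = v_p(x) + v_p(y) = 3 + 1 = 4. (Direct check: xy = 301875 = 5^4 · (483).)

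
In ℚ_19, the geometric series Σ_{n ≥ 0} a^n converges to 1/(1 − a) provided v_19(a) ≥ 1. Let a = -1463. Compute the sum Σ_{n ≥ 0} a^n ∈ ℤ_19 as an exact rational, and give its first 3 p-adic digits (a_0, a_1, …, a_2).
Σ a^n = 1/(1 − a) = 1/1464;  first 3 digits = (1, 18, 15)

v_19(a) = 1 ≥ 1, so the series converges in ℤ_19 to 1/(1 − a) = 1/(1 − (-1463)) = 1/1464. Expand this rational in ℤ_19: compute digits iteratively via d_i = x_i mod 19, x_{i+1} = (x_i − d_i)/19. The first 3 digits are (1, 18, 15).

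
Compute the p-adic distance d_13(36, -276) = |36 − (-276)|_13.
d_13(36, -276) = 1/13

Step 1 — x − y = 36 − (-276) = 312. Step 2 — v_13(312) = 1 (factor: 312 = (13^1 · 24); the sign does not affect v_p). Step 3 — |x − y|_13 = 13^{-1} = 1/13.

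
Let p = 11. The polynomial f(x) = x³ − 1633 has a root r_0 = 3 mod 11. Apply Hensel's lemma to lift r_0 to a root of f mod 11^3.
r_2 = 1026 (mod 1331)

Hensel: r_{i+1} = r_i − f(r_i)/f′(r_i) mod 11^{i+2}, where f′(x) = 3x². Iterate:
  r_0 = 3 (mod 11)
  r_1 = 58 (mod 121)
  r_2 = 1026 (mod 1331)
Final: r = 1026 with f(r) ≡ 0 mod 11^3.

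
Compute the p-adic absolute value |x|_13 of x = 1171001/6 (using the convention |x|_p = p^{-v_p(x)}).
|1171001/6|_13 = 1/28561

Step 1 — compute v_13(x) by factoring powers of 13 out of the numerator and denominator: v_13(1171001/6) = 4. Step 2 — apply |x|_p = p^{-v_p(x)} = 13^{-4} = 1/28561.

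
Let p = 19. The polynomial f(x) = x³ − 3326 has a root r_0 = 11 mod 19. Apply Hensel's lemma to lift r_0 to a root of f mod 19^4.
r_3 = 126456 (mod 130321)

Hensel: r_{i+1} = r_i − f(r_i)/f′(r_i) mod 19^{i+2}, where f′(x) = 3x². Iterate:
  r_0 = 11 (mod 19)
  r_1 = 106 (mod 361)
  r_2 = 2994 (mod 6859)
  r_3 = 126456 (mod 130321)
Final: r = 126456 with f(r) ≡ 0 mod 19^4.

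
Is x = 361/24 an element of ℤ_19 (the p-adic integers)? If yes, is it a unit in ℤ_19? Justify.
x ∈ ℤ_19 but not a unit; v_19(x) = 2 > 0

ℤ_19 = {x ∈ ℚ_19 : v_19(x) ≥ 0} and ℤ_19^× = {x ∈ ℤ_19 : v_19(x) = 0}. Here v_19(361/24) = v_19(num) − v_19(den) = 2; compare against these criteria.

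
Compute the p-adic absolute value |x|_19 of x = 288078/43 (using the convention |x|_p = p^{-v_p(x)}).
|288078/43|_19 = 1/6859

Step 1 — compute v_19(x) by factoring powers of 19 out of the numerator and denominator: v_19(288078/43) = 3. Step 2 — apply |x|_p = p^{-v_p(x)} = 19^{-3} = 1/6859.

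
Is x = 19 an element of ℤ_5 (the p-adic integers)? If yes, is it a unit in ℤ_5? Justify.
x ∈ ℤ_5^× (unit); v_5(x) = 0

ℤ_5 = {x ∈ ℚ_5 : v_5(x) ≥ 0} and ℤ_5^× = {x ∈ ℤ_5 : v_5(x) = 0}. Here v_5(19) = v_5(num) − v_5(den) = 0; compare against these criteria.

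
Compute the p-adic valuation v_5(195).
v_5(195) = 1

v_5(n) is the largest exponent k such that 5^k divides n. Factor out: 195 = 5^1 · 39. (Sign doesn't affect v_p.) So v_5(195) = 1.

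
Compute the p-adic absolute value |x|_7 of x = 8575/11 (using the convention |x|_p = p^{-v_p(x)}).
|8575/11|_7 = 1/343

Step 1 — compute v_7(x) by factoring powers of 7 out of the numerator and denominator: v_7(8575/11) = 3. Step 2 — apply |x|_p = p^{-v_p(x)} = 7^{-3} = 1/343.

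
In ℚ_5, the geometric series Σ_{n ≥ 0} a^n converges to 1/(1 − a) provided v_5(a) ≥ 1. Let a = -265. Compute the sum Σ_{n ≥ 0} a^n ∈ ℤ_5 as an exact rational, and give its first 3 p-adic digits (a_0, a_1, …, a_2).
Σ a^n = 1/(1 − a) = 1/266;  first 3 digits = (1, 2, 3)

v_5(a) = 1 ≥ 1, so the series converges in ℤ_5 to 1/(1 − a) = 1/(1 − (-265)) = 1/266. Expand this rational in ℤ_5: compute digits iteratively via d_i = x_i mod 5, x_{i+1} = (x_i − d_i)/5. The first 3 digits are (1, 2, 3).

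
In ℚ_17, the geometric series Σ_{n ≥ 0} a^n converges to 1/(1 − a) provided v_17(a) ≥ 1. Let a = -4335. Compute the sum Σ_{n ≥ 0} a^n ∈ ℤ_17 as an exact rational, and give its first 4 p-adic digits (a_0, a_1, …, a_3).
Σ a^n = 1/(1 − a) = 1/4336;  first 4 digits = (1, 0, 2, 16)

v_17(a) = 2 ≥ 1, so the series converges in ℤ_17 to 1/(1 − a) = 1/(1 − (-4335)) = 1/4336. Expand this rational in ℤ_17: compute digits iteratively via d_i = x_i mod 17, x_{i+1} = (x_i − d_i)/17. The first 4 digits are (1, 0, 2, 16).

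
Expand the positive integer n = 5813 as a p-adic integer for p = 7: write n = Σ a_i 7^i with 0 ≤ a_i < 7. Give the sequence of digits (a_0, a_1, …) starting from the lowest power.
(a_0, a_1, …) = (3, 4, 6, 2, 2)

Repeated division by 7 gives the digits low-to-high: 5813 = 3 + 4·7^1 + 6·7^2 + 2·7^3 + 2·7^4. Digit sequence: (3, 4, 6, 2, 2).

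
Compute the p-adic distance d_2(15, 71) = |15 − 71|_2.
d_2(15, 71) = 1/8

Step 1 — x − y = 15 − 71 = -56. Step 2 — v_2(-56) = 3 (factor: -56 = −(2^3 · 7); the sign does not affect v_p). Step 3 — |x − y|_2 = 2^{-3} = 1/8.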